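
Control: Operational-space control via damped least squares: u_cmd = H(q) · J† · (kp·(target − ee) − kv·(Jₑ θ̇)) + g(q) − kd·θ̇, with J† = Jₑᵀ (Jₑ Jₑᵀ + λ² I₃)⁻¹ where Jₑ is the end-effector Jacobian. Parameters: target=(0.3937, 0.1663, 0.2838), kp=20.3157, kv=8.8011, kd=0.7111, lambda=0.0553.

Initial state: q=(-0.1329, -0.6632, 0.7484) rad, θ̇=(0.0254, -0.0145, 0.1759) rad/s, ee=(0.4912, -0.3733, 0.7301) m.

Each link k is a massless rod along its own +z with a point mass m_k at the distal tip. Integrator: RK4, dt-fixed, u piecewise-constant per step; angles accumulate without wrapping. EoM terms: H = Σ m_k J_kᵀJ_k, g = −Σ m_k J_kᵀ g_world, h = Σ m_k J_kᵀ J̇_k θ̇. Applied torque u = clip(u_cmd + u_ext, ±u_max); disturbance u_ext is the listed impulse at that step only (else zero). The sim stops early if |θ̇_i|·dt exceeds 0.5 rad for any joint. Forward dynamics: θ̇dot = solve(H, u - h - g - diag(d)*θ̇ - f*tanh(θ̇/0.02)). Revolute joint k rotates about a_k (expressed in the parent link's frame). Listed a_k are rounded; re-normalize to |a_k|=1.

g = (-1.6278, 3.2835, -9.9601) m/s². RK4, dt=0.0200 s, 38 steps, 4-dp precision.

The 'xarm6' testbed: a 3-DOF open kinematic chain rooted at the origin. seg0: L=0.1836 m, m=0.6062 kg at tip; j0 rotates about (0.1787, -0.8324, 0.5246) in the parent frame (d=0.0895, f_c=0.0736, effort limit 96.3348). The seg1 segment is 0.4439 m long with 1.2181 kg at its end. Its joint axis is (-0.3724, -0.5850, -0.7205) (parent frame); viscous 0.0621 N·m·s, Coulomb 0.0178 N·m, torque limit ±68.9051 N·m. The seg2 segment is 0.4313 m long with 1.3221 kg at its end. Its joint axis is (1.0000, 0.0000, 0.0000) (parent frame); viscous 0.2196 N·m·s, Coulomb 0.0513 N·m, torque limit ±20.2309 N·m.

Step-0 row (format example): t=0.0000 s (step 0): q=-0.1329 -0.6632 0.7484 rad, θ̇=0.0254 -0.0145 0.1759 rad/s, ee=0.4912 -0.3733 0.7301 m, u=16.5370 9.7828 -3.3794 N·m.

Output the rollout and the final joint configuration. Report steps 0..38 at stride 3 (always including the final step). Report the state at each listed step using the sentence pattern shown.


t=0.0600 s (step 3): q=-0.0182 -0.7426 0.7945 rad, θ̇=2.9822 -1.9339 1.3345 rad/s, ee=0.4876 -0.3618 0.7174 m, u=7.7634 7.5321 -4.1172 N·m.
t=0.1200 s (step 6): q=0.1656 -0.8531 0.8938 rad, θ̇=2.9877 -1.6884 1.8644 rad/s, ee=0.4756 -0.3334 0.6971 m, u=2.8768 4.2914 -4.2809 N·m.
t=0.1800 s (step 9): q=0.3306 -0.9449 1.0077 rad, θ̇=2.4982 -1.3976 1.8887 rad/s, ee=0.4613 -0.2969 0.6743 m, u=0.9301 3.3387 -4.3885 N·m.
t=0.2400 s (step 12): q=0.4646 -1.0232 1.1169 rad, θ̇=1.9778 -1.2287 1.7413 rad/s, ee=0.4491 -0.2564 0.6497 m, u=0.2971 3.5845 -4.6312 N·m.
t=0.3000 s (step 15): q=0.5689 -1.0937 1.2155 rad, θ̇=1.5138 -1.1314 1.5419 rad/s, ee=0.4398 -0.2146 0.6237 m, u=0.2606 4.2713 -4.9296 N·m.
t=0.3600 s (step 18): q=0.6477 -1.1595 1.3016 rad, θ̇=1.1265 -1.0683 1.3318 rad/s, ee=0.4331 -0.1732 0.5968 m, u=0.4911 5.0575 -5.1990 N·m.
t=0.4200 s (step 21): q=0.7056 -1.2220 1.3754 rad, θ̇=0.8157 -1.0179 1.1292 rad/s, ee=0.4286 -0.1335 0.5697 m, u=0.8268 5.8051 -5.3984 N·m.
t=0.4800 s (step 24): q=0.7470 -1.2816 1.4375 rad, θ̇=0.5735 -0.9688 0.9436 rad/s, ee=0.4254 -0.0966 0.5430 m, u=1.1863 6.4644 -5.5189 N·m.
t=0.5400 s (step 27): q=0.7756 -1.3382 1.4891 rad, θ̇=0.3891 -0.9155 0.7798 rad/s, ee=0.4233 -0.0627 0.5171 m, u=1.5283 7.0226 -5.5688 N·m.
t=0.6000 s (step 30): q=0.7946 -1.3913 1.5315 rad, θ̇=0.2517 -0.8564 0.6395 rad/s, ee=0.4217 -0.0321 0.4925 m, u=1.8335 7.4823 -5.5624 N·m.
t=0.6600 s (step 33): q=0.8066 -1.4408 1.5663 rad, θ̇=0.1517 -0.7923 0.5220 rad/s, ee=0.4204 -0.0048 0.4694 m, u=2.0942 7.8527 -5.5151 N·m.
t=0.7200 s (step 36): q=0.8134 -1.4863 1.5946 rad, θ̇=0.0807 -0.7249 0.4254 rad/s, ee=0.4193 0.0192 0.4480 m, u=2.3096 8.1452 -5.4404 N·m.
t=0.7600 s (step 38): q=0.8160 -1.5144 1.6106 rad, θ̇=0.0460 -0.6792 0.3713 rad/s, ee=0.4186 0.0336 0.4347 m.
final q (rad): 0.8160 -1.5144 1.6106


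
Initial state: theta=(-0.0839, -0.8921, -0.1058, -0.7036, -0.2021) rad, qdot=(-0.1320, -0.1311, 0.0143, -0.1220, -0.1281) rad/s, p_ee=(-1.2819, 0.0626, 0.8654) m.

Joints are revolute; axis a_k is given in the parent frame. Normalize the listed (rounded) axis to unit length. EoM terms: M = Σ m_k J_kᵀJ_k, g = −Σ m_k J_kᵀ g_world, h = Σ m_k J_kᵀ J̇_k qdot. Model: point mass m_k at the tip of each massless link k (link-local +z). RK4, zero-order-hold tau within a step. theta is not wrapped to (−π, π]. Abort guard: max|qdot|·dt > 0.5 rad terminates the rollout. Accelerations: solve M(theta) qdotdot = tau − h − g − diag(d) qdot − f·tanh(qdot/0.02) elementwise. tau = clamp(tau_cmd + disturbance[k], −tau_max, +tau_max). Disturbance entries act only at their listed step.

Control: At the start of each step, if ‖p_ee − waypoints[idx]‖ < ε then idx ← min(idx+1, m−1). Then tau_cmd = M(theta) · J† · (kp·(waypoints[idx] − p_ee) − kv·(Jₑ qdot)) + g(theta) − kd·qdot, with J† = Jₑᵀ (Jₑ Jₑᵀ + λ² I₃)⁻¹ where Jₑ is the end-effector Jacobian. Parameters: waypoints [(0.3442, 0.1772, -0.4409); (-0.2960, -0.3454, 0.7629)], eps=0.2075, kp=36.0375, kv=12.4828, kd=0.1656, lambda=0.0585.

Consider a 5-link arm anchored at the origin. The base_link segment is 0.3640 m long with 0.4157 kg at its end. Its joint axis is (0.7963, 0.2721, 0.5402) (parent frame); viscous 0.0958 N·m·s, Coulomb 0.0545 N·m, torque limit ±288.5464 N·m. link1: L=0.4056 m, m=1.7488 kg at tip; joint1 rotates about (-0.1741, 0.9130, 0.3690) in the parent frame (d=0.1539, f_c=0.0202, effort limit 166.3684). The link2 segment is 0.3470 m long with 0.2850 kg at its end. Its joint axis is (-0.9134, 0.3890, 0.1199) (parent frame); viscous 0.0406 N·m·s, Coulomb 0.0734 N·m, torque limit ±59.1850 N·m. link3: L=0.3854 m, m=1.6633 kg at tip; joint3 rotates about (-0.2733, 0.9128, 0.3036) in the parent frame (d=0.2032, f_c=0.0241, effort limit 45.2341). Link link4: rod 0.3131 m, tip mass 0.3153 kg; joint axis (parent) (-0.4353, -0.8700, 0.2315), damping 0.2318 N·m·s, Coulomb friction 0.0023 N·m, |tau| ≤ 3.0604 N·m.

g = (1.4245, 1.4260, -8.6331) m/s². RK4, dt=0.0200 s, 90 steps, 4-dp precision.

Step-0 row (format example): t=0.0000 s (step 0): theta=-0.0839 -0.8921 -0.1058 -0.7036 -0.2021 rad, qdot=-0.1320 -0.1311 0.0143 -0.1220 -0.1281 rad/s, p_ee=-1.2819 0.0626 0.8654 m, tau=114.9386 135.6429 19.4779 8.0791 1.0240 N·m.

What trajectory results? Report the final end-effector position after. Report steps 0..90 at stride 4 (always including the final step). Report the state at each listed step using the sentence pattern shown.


t=0.0800 s (step 4): theta=-0.0676 -0.6403 -0.1568 -1.2465 -0.0678 rad, qdot=0.4790 4.4199 -1.9483 -8.6918 2.5163 rad/s, p_ee=-1.1291 0.0824 0.7652 m, tau=21.1115 2.5999 -6.2068 -3.0718 0.2185 N·m.
t=0.1600 s (step 8): theta=-0.0059 -0.3326 -0.5256 -1.8556 -0.0212 rad, qdot=1.2153 2.9350 -8.0996 -6.4399 -2.3138 rad/s, p_ee=-0.8356 0.0987 0.6407 m, tau=12.6823 -20.9210 -5.2593 4.6586 -0.2093 N·m.
t=0.2400 s (step 12): theta=0.1663 -0.2615 -1.4371 -2.2456 -0.5100 rad, qdot=3.0596 -1.6014 -12.8242 -2.7608 -8.9353 rad/s, p_ee=-0.5735 0.1416 0.5461 m, tau=-5.6723 -19.5778 2.6684 12.1336 -0.1113 N·m.
t=0.3200 s (step 16): theta=0.4454 -0.5532 -2.1416 -2.2597 -1.0587 rad, qdot=3.8350 -5.3356 -3.7047 1.7674 -3.6057 rad/s, p_ee=-0.3866 0.1424 0.5023 m, tau=-21.6924 -9.4929 1.2027 5.9272 -0.4641 N·m.
t=0.4000 s (step 20): theta=0.7841 -1.0531 -2.0850 -2.0761 -1.1539 rad, qdot=4.8096 -6.7095 4.1350 2.5729 0.0627 rad/s, p_ee=-0.2768 0.1284 0.3605 m, tau=-7.4236 3.4241 -3.3266 -5.4309 0.1065 N·m.
t=0.4800 s (step 24): theta=1.2471 -1.5412 -1.7131 -1.8098 -1.2620 rad, qdot=6.7466 -4.8564 3.2845 4.6008 -3.4519 rad/s, p_ee=-0.1786 0.1440 0.1427 m, tau=-1.3668 2.5158 -7.0046 -13.0211 1.1098 N·m.
t=0.5600 s (step 28): theta=1.7838 -1.7495 -1.7138 -1.3479 -1.5593 rad, qdot=5.9949 -0.2828 -2.6902 6.2546 -2.7879 rad/s, p_ee=-0.1260 0.1746 -0.0160 m, tau=-9.1112 -4.6713 -4.3955 -8.1157 0.0996 N·m.
t=0.6400 s (step 32): theta=2.1592 -1.6265 -1.9956 -0.8893 -1.7027 rad, qdot=3.4431 3.0166 -3.7367 5.0809 -1.2105 rad/s, p_ee=-0.0576 0.2045 -0.0839 m, tau=-12.3597 -5.7469 -1.1947 -4.6484 -0.0934 N·m.
t=0.7200 s (step 36): theta=2.3641 -1.3244 -2.2570 -0.5299 -1.7974 rad, qdot=1.8849 4.2174 -2.6437 3.9284 -1.2585 rad/s, p_ee=0.0121 0.2149 -0.1308 m, tau=-14.3354 -8.7659 -5.1186 -4.2867 0.0351 N·m.
t=0.8000 s (step 40): theta=2.4836 -0.9885 -2.4117 -0.2621 -1.9027 rad, qdot=1.1853 4.0310 -1.2337 2.7352 -1.3354 rad/s, p_ee=0.0618 0.2138 -0.1732 m, tau=-15.1712 -9.1426 -9.8830 -4.2515 -0.0867 N·m.
t=0.8800 s (step 44): theta=2.5606 -0.6908 -2.4630 -0.0920 -2.0052 rad, qdot=0.7644 3.3785 -0.1083 1.5349 -1.2068 rad/s, p_ee=0.0926 0.2107 -0.2155 m, tau=-14.2627 -7.6413 -13.3133 -4.1583 -0.2708 N·m.
t=0.9600 s (step 48): theta=2.6088 -0.4460 -2.4419 -0.0080 -2.0937 rad, qdot=0.4566 2.7599 0.5712 0.6173 -1.0059 rad/s, p_ee=0.1150 0.2092 -0.2612 m, tau=-11.9996 -5.2289 -15.1688 -4.0022 -0.3956 N·m.
t=1.0400 s (step 52): theta=2.6368 -0.2435 -2.3815 0.0142 -2.1668 rad, qdot=0.2612 2.3297 0.8938 -0.0290 -0.8242 rad/s, p_ee=0.1384 0.2105 -0.3084 m, tau=-9.8246 -2.9199 -15.9104 -3.7541 -0.4501 N·m.
t=1.1200 s (step 56): theta=2.6528 -0.0687 -2.3058 -0.0074 -2.2260 rad, qdot=0.1499 2.0545 0.9675 -0.4907 -0.6570 rad/s, p_ee=0.1664 0.2141 -0.3519 m, tau=-4.1408 -48.3197 -59.1850 -34.8232 -1.7161 N·m.
t=1.2000 s (step 60): theta=2.7636 -0.0542 -2.2332 -0.3378 -2.3685 rad, qdot=2.5179 -1.0062 -0.4946 -5.0398 -1.5562 rad/s, p_ee=0.1432 0.1609 -0.3524 m, tau=9.4012 -26.8070 -59.1850 -9.7535 -0.0162 N·m.
t=1.2800 s (step 64): theta=2.9963 -0.2251 -2.4194 -0.6006 -2.3458 rad, qdot=2.8967 -3.6086 -3.1420 -1.7494 2.3547 rad/s, p_ee=0.0869 0.1008 -0.2042 m, tau=-23.3666 -6.9324 -20.0253 -8.5225 0.4860 N·m.
t=1.3600 s (step 68): theta=3.1911 -0.5754 -2.6143 -0.7088 -2.0201 rad, qdot=2.1261 -4.5451 -1.5434 -1.1967 5.1775 rad/s, p_ee=0.0732 0.0411 0.0076 m, tau=1.4479 10.6322 8.3904 1.2398 0.8144 N·m.
t=1.4400 s (step 72): theta=3.3602 -0.9100 -2.6675 -0.7751 -1.6093 rad, qdot=2.1092 -3.7820 0.1087 -0.3964 4.7245 rad/s, p_ee=0.0988 -0.0137 0.1705 m, tau=-3.0691 1.5245 8.9835 6.1796 1.1141 N·m.
t=1.5200 s (step 76): theta=3.5272 -1.1882 -2.6163 -0.7745 -1.2825 rad, qdot=2.0957 -3.2396 1.0670 0.3665 3.4599 rad/s, p_ee=0.1011 -0.0408 0.2703 m, tau=-2.0989 -4.3721 4.4909 5.9147 1.1166 N·m.
t=1.6000 s (step 80): theta=3.7100 -1.4405 -2.5104 -0.7178 -1.0526 rad, qdot=2.5834 -3.1000 1.4905 1.1036 2.2674 rad/s, p_ee=0.0647 -0.0504 0.3459 m, tau=3.9243 -6.0472 1.1555 4.1478 0.9681 N·m.
t=1.6800 s (step 84): theta=3.9540 -1.6814 -2.3981 -0.5849 -0.9266 rad, qdot=3.5130 -2.8433 1.1390 2.3141 0.9121 rad/s, p_ee=0.0018 -0.0642 0.4157 m, tau=5.6074 -7.0392 -2.0450 1.8386 0.7587 N·m.
t=1.7600 s (step 88): theta=4.2601 -1.8850 -2.3530 -0.3457 -0.8903 rad, qdot=4.0401 -2.2371 -0.0856 3.5925 0.1468 rad/s, p_ee=-0.0707 -0.0984 0.4765 m, tau=3.8512 -8.9484 -5.8887 0.3084 0.4568 N·m.
t=1.8000 s (step 90): theta=4.4231 -1.9696 -2.3696 -0.1937 -0.8874 rad, qdot=4.0977 -2.0178 -0.7369 3.9742 0.0207 rad/s, p_ee=-0.1029 -0.1223 0.4998 m.
final p_ee position (m): -0.1029 -0.1223 0.4998


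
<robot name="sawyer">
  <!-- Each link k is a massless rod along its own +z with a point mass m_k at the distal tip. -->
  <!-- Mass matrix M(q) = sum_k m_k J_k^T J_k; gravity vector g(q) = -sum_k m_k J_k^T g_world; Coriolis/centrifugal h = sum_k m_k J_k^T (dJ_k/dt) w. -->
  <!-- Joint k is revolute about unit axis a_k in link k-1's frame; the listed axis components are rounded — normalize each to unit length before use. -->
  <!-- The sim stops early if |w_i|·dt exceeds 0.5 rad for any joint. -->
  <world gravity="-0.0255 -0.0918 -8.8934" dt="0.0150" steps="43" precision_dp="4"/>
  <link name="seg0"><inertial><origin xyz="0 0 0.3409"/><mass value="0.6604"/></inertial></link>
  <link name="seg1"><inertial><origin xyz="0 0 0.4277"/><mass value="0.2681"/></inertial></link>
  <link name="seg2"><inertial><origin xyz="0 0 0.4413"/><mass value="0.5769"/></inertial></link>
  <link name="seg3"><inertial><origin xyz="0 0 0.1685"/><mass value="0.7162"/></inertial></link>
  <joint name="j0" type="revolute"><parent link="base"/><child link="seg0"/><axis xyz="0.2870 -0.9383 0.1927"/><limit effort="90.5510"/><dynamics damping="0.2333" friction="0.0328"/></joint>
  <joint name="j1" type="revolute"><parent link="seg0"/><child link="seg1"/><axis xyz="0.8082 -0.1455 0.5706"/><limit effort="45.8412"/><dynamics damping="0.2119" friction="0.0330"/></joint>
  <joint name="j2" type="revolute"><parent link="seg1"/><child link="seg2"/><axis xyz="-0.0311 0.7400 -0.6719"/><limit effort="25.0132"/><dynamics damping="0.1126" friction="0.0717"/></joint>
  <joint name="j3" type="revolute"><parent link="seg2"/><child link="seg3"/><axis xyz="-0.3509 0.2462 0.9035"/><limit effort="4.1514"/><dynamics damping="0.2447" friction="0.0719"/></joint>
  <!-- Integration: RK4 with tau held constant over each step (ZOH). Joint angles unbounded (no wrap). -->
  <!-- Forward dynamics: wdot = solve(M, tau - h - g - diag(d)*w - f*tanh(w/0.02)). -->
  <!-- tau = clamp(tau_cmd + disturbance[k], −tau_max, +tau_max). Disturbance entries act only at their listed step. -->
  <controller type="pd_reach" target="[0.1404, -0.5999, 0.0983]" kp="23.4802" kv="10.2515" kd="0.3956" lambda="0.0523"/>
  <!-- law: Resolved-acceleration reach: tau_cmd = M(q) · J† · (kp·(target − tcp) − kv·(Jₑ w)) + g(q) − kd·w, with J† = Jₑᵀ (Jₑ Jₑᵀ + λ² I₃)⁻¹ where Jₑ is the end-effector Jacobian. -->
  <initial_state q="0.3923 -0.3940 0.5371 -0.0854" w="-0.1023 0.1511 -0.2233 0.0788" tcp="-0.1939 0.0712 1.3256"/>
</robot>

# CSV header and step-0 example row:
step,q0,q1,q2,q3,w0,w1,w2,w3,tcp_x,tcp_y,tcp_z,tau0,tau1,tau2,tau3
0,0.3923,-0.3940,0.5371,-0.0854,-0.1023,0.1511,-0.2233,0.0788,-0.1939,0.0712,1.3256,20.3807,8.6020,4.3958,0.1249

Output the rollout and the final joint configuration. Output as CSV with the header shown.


step,q0,q1,q2,q3,w0,w1,w2,w3,tcp_x,tcp_y,tcp_z,tau0,tau1,tau2,tau3
1,0.3998,-0.4040,0.5577,-0.0916,1.0615,-1.3172,2.6365,1.6562,-0.1932,0.0693,1.3235,16.6719,7.7091,2.6886,-0.5079
2,0.4212,-0.4343,0.6157,-0.1220,1.7074,-2.1616,4.2239,3.1149,-0.1926,0.0639,1.3173,11.9469,5.7381,1.7837,-1.0268
3,0.4497,-0.4771,0.6961,-0.1800,1.9920,-2.5686,5.1875,4.0688,-0.1926,0.0545,1.3082,6.9608,2.7562,0.6483,-1.3473
4,0.4804,-0.5253,0.7907,-0.2582,2.0282,-2.6104,5.8167,4.5555,-0.1930,0.0402,1.2970,1.6197,-0.8896,-0.9578,-1.5358
5,0.5099,-0.5726,0.8946,-0.3497,1.9105,-2.3376,6.1864,4.9513,-0.1935,0.0200,1.2845,-4.3428,-4.7316,-2.8606,-1.7660
6,0.5361,-0.6137,1.0051,-0.4565,1.7136,-1.7115,6.3530,5.5632,-0.1947,-0.0062,1.2707,-11.4079,-8.8174,-5.0555,-2.1763
7,0.5582,-0.6424,1.1208,-0.5877,1.5212,-0.5620,6.2990,6.6069,-0.1979,-0.0387,1.2557,-21.0095,-13.7544,-7.6767,-2.8811
8,0.5767,-0.6491,1.2387,-0.7530,1.4980,1.3378,5.7760,8.1730,-0.2050,-0.0781,1.2391,-35.8398,-20.2010,-10.5750,-3.9474
9,0.5955,-0.6220,1.3492,-0.9456,1.8953,3.7655,4.1982,10.1290,-0.2199,-0.1259,1.2199,-56.6471,-26.8361,-12.1830,-4.1514
10,0.6226,-0.5609,1.4305,-1.0810,2.4559,4.5895,2.2647,11.4631,-0.2472,-0.1823,1.1978,-68.5638,-27.0637,-10.0742,-4.1514
11,0.6590,-0.4901,1.4819,-1.1800,2.8843,4.4428,1.1140,9.0976,-0.2838,-0.2364,1.1734,-72.3645,-23.6125,-6.4676,-4.1514
12,0.7017,-0.4236,1.5152,-1.2774,3.0689,3.7518,0.9044,4.1582,-0.3246,-0.2839,1.1470,-69.6016,-18.5919,-2.9398,-2.6691
13,0.7465,-0.3735,1.5410,-1.3262,2.9509,2.3747,1.8446,0.2670,-0.3642,-0.3257,1.1191,-61.1469,-13.6915,-1.4783,-0.9047
14,0.7891,-0.3477,1.5747,-1.3199,2.7166,1.0414,2.7268,0.3015,-0.3967,-0.3627,1.0900,-53.8942,-10.5879,-1.6493,-0.7707
15,0.8278,-0.3389,1.6203,-1.3172,2.4371,0.0666,3.3984,0.4042,-0.4217,-0.3943,1.0604,-48.0662,-8.3874,-2.2342,-0.7456
16,0.8620,-0.3422,1.6750,-1.3187,2.1198,-0.6262,3.8677,0.7295,-0.4405,-0.4218,1.0310,-43.4240,-6.8839,-3.0023,-0.8615
17,0.8914,-0.3539,1.7363,-1.3265,1.7817,-1.0781,4.2318,0.4767,-0.4542,-0.4457,1.0023,-39.5429,-5.7448,-3.7534,-0.7668
18,0.9156,-0.3715,1.8021,-1.3318,1.4221,-1.3774,4.5015,0.4864,-0.4636,-0.4671,0.9745,-36.4393,-4.9977,-4.5280,-0.7877
19,0.9343,-0.3927,1.8718,-1.3378,1.0509,-1.5409,4.7236,0.3936,-0.4695,-0.4864,0.9478,-33.8589,-4.4715,-5.2379,-0.7679
20,0.9474,-0.4158,1.9444,-1.3427,0.6698,-1.5968,4.9125,0.3847,-0.4723,-0.5039,0.9222,-31.7404,-4.1307,-5.8800,-0.7784
21,0.9547,-0.4391,2.0199,-1.3474,0.2832,-1.5578,5.0897,0.3517,-0.4727,-0.5198,0.8977,-29.9319,-3.8980,-6.4251,-0.7721
22,0.9562,-0.4613,2.0979,-1.3515,-0.1064,-1.4340,5.2590,0.3537,-0.4709,-0.5343,0.8744,-28.3650,-3.7438,-6.8679,-0.7717
23,0.9518,-0.4812,2.1785,-1.3552,-0.4933,-1.2312,5.4224,0.3475,-0.4673,-0.5474,0.8522,-26.9358,-3.6261,-7.1933,-0.7588
24,0.9418,-0.4976,2.2614,-1.3585,-0.8724,-0.9576,5.5761,0.3550,-0.4623,-0.5592,0.8311,-25.5720,-3.5246,-7.3984,-0.7426
25,0.9261,-0.5094,2.3466,-1.3616,-1.2348,-0.6223,5.7118,0.3530,-0.4560,-0.5698,0.8111,-24.2024,-3.4176,-7.4768,-0.7141
26,0.9052,-0.5159,2.4336,-1.3645,-1.5703,-0.2391,5.8153,0.3511,-0.4487,-0.5790,0.7922,-22.8007,-3.2983,-7.4304,-0.6785
27,0.8795,-0.5165,2.5218,-1.3675,-1.8677,0.1723,5.8744,0.3363,-0.4406,-0.5871,0.7746,-21.3546,-3.1607,-7.2647,-0.6322
28,0.8497,-0.5108,2.6105,-1.3706,-2.1178,0.5877,5.8778,0.3152,-0.4319,-0.5941,0.7582,-19.8888,-3.0031,-6.9939,-0.5798
29,0.8165,-0.4991,2.6988,-1.3740,-2.3129,0.9880,5.8145,0.2857,-0.4226,-0.6001,0.7431,-18.4296,-2.8405,-6.6324,-0.5221
30,0.7809,-0.4816,2.7857,-1.3778,-2.4505,1.3518,5.6824,0.2509,-0.4130,-0.6051,0.7295,-17.0060,-2.6775,-6.1992,-0.4620
31,0.7436,-0.4590,2.8701,-1.3820,-2.5324,1.6635,5.4850,0.2134,-0.4029,-0.6095,0.7173,-15.6336,-2.5174,-5.7129,-0.4018
32,0.7054,-0.4322,2.9510,-1.3866,-2.5639,1.9144,5.2300,0.1767,-0.3926,-0.6132,0.7065,-14.3133,-2.3624,-5.1907,-0.3436
33,0.6670,-0.4022,3.0278,-1.3916,-2.5522,2.1018,4.9274,0.1427,-0.3819,-0.6165,0.6971,-13.0326,-2.2147,-4.6471,-0.2887
34,0.6292,-0.3697,3.0998,-1.3969,-2.5051,2.2287,4.5885,0.1132,-0.3709,-0.6195,0.6891,-11.7747,-2.0780,-4.0941,-0.2379
35,0.5922,-0.3358,3.1665,-1.4024,-2.4298,2.3009,4.2241,0.0884,-0.3595,-0.6223,0.6823,-10.5258,-1.9580,-3.5418,-0.1913
36,0.5565,-0.3012,3.2276,-1.4081,-2.3326,2.3265,3.8439,0.0681,-0.3478,-0.6250,0.6766,-9.2830,-1.8620,-2.9987,-0.1489
37,0.5224,-0.2664,3.2829,-1.4139,-2.2183,2.3138,3.4566,0.0513,-0.3357,-0.6276,0.6717,-8.0587,-1.7986,-2.4732,-0.1106
38,0.4901,-0.2321,3.3323,-1.4196,-2.0911,2.2714,3.0696,0.0370,-0.3232,-0.6303,0.6675,-6.8800,-1.7759,-1.9732,-0.0759
39,0.4598,-0.1986,3.3760,-1.4254,-1.9544,2.2072,2.6903,0.0233,-0.3105,-0.6331,0.6638,-5.7836,-1.8003,-1.5065,-0.0442
40,0.4316,-0.1661,3.4141,-1.4309,-1.8114,2.1287,2.3261,0.0068,-0.2974,-0.6359,0.6603,-4.8074,-1.8747,-1.0802,-0.0142
41,0.4055,-0.1349,3.4468,-1.4358,-1.6658,2.0430,1.9853,-0.0242,-0.2842,-0.6389,0.6569,-3.9801,-1.9987,-0.7000,0.0188
42,0.3816,-0.1050,3.4744,-1.4390,-1.5208,1.9562,1.6744,-0.0667,-0.2708,-0.6420,0.6535,-3.3226,-2.1670,-0.3704,0.0539
43,0.3599,-0.0762,3.4974,-1.4394,-1.3791,1.8710,1.4041,-0.2210,-0.2574,-0.6454,0.6498,,,,
# final q (rad): 0.3599 -0.0762 3.4974 -1.4394


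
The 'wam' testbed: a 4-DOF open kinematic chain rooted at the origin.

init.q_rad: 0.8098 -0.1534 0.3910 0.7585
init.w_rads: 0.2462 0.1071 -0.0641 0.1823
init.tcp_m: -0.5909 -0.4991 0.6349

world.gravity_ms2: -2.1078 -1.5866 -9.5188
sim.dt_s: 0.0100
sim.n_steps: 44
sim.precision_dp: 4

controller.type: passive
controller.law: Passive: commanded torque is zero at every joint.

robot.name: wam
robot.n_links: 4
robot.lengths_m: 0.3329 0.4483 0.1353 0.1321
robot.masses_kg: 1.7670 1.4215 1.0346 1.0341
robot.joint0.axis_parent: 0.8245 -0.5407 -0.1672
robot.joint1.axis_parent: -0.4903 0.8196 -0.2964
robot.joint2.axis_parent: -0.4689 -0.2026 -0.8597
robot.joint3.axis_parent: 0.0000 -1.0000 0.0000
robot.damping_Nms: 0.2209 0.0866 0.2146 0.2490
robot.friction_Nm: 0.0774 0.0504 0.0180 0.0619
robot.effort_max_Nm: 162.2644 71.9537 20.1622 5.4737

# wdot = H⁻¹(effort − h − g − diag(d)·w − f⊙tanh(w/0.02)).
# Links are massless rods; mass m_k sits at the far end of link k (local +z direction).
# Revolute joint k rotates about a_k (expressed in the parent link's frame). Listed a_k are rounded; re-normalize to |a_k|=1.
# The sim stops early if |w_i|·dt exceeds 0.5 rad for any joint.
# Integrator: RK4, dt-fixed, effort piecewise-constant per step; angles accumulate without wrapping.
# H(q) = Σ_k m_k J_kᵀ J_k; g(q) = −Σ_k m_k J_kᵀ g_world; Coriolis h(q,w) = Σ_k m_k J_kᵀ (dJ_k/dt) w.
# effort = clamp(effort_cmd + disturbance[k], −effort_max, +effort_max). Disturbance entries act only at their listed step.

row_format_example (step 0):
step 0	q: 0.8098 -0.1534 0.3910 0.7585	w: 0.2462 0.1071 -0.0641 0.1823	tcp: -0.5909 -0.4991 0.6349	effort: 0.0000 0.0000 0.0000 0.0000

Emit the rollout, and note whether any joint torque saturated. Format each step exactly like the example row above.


step 1	q: 0.8131 -0.1519 0.3915 0.7612	w: 0.4201 0.1897 0.1559 0.3467	tcp: -0.5918 -0.5001 0.6330	effort: 0.0000 0.0000 0.0000 0.0000
step 2	q: 0.8182 -0.1496 0.3941 0.7653	w: 0.5902 0.2667 0.3591 0.4853	tcp: -0.5930 -0.5013 0.6304	effort: 0.0000 0.0000 0.0000 0.0000
step 3	q: 0.8249 -0.1466 0.3986 0.7708	w: 0.7572 0.3390 0.5478 0.6007	tcp: -0.5945 -0.5026 0.6270	effort: 0.0000 0.0000 0.0000 0.0000
step 4	q: 0.8333 -0.1429 0.4050 0.7773	w: 0.9214 0.4070 0.7222 0.6962	tcp: -0.5964 -0.5042 0.6228	effort: 0.0000 0.0000 0.0000 0.0000
step 5	q: 0.8434 -0.1385 0.4130 0.7847	w: 1.0832 0.4715 0.8822 0.7739	tcp: -0.5987 -0.5061 0.6178	effort: 0.0000 0.0000 0.0000 0.0000
step 6	q: 0.8550 -0.1334 0.4226 0.7927	w: 1.2431 0.5329 1.0282 0.8356	tcp: -0.6012 -0.5082 0.6120	effort: 0.0000 0.0000 0.0000 0.0000
step 7	q: 0.8682 -0.1278 0.4335 0.8013	w: 1.4013 0.5919 1.1603 0.8824	tcp: -0.6041 -0.5106 0.6055	effort: 0.0000 0.0000 0.0000 0.0000
step 8	q: 0.8830 -0.1216 0.4457 0.8103	w: 1.5581 0.6489 1.2787 0.9150	tcp: -0.6072 -0.5133 0.5981	effort: 0.0000 0.0000 0.0000 0.0000
step 9	q: 0.8994 -0.1148 0.4591 0.8196	w: 1.7139 0.7045 1.3833 0.9338	tcp: -0.6106 -0.5164 0.5899	effort: 0.0000 0.0000 0.0000 0.0000
step 10	q: 0.9173 -0.1075 0.4734 0.8289	w: 1.8687 0.7592 1.4743 0.9388	tcp: -0.6143 -0.5198 0.5809	effort: 0.0000 0.0000 0.0000 0.0000
step 11	q: 0.9367 -0.0997 0.4885 0.8383	w: 2.0229 0.8135 1.5515 0.9298	tcp: -0.6181 -0.5236 0.5711	effort: 0.0000 0.0000 0.0000 0.0000
step 12	q: 0.9577 -0.0913 0.5043 0.8475	w: 2.1765 0.8676 1.6149 0.9064	tcp: -0.6222 -0.5277 0.5604	effort: 0.0000 0.0000 0.0000 0.0000
step 13	q: 0.9803 -0.0823 0.5208 0.8564	w: 2.3297 0.9221 1.6642 0.8679	tcp: -0.6264 -0.5322 0.5488	effort: 0.0000 0.0000 0.0000 0.0000
step 14	q: 1.0043 -0.0728 0.5376 0.8648	w: 2.4826 0.9772 1.6992 0.8137	tcp: -0.6308 -0.5371 0.5362	effort: 0.0000 0.0000 0.0000 0.0000
step 15	q: 1.0299 -0.0628 0.5547 0.8726	w: 2.6351 1.0333 1.7198 0.7428	tcp: -0.6354 -0.5423 0.5228	effort: 0.0000 0.0000 0.0000 0.0000
step 16	q: 1.0570 -0.0521 0.5719 0.8796	w: 2.7873 1.0907 1.7256 0.6542	tcp: -0.6400 -0.5480 0.5084	effort: 0.0000 0.0000 0.0000 0.0000
step 17	q: 1.0857 -0.0409 0.5892 0.8856	w: 2.9391 1.1493 1.7165 0.5468	tcp: -0.6447 -0.5540 0.4930	effort: 0.0000 0.0000 0.0000 0.0000
step 18	q: 1.1158 -0.0291 0.6062 0.8905	w: 3.0903 1.2094 1.6923 0.4195	tcp: -0.6496 -0.5605 0.4766	effort: 0.0000 0.0000 0.0000 0.0000
step 19	q: 1.1475 -0.0167 0.6229 0.8939	w: 3.2409 1.2709 1.6529 0.2712	tcp: -0.6544 -0.5673 0.4591	effort: 0.0000 0.0000 0.0000 0.0000
step 20	q: 1.1806 -0.0037 0.6392 0.8958	w: 3.3905 1.3335 1.5982 0.1006	tcp: -0.6593 -0.5745 0.4405	effort: 0.0000 0.0000 0.0000 0.0000
step 21	q: 1.2153 0.0099 0.6548 0.8959	w: 3.5392 1.3997 1.5197 -0.0653	tcp: -0.6642 -0.5821 0.4208	effort: 0.0000 0.0000 0.0000 0.0000
step 22	q: 1.2514 0.0243 0.6695 0.8946	w: 3.6870 1.4711 1.4099 -0.2039	tcp: -0.6691 -0.5900 0.3999	effort: 0.0000 0.0000 0.0000 0.0000
step 23	q: 1.2890 0.0393 0.6830 0.8917	w: 3.8324 1.5407 1.2891 -0.3831	tcp: -0.6740 -0.5981 0.3777	effort: 0.0000 0.0000 0.0000 0.0000
step 24	q: 1.3280 0.0551 0.6952 0.8868	w: 3.9747 1.6081 1.1569 -0.6012	tcp: -0.6787 -0.6064 0.3542	effort: 0.0000 0.0000 0.0000 0.0000
step 25	q: 1.3685 0.0715 0.7061 0.8796	w: 4.1134 1.6724 1.0131 -0.8564	tcp: -0.6833 -0.6150 0.3293	effort: 0.0000 0.0000 0.0000 0.0000
step 26	q: 1.4103 0.0885 0.7155 0.8696	w: 4.2476 1.7325 0.8576 -1.1472	tcp: -0.6878 -0.6237 0.3031	effort: 0.0000 0.0000 0.0000 0.0000
step 27	q: 1.4534 0.1061 0.7232 0.8565	w: 4.3765 1.7871 0.6902 -1.4719	tcp: -0.6921 -0.6325 0.2754	effort: 0.0000 0.0000 0.0000 0.0000
step 28	q: 1.4978 0.1242 0.7292 0.8400	w: 4.4990 1.8349 0.5108 -1.8286	tcp: -0.6961 -0.6414 0.2462	effort: 0.0000 0.0000 0.0000 0.0000
step 29	q: 1.5434 0.1428 0.7334 0.8199	w: 4.6140 1.8741 0.3187 -2.2149	tcp: -0.6998 -0.6503 0.2155	effort: 0.0000 0.0000 0.0000 0.0000
step 30	q: 1.5901 0.1617 0.7356 0.7957	w: 4.7205 1.9033 0.1131 -2.6277	tcp: -0.7031 -0.6590 0.1832	effort: 0.0000 0.0000 0.0000 0.0000
step 31	q: 1.6378 0.1808 0.7356 0.7672	w: 4.8175 1.9203 -0.1007 -3.0667	tcp: -0.7059 -0.6676 0.1493	effort: 0.0000 0.0000 0.0000 0.0000
step 32	q: 1.6864 0.2001 0.7335 0.7343	w: 4.9041 1.9235 -0.3232 -3.5264	tcp: -0.7081 -0.6758 0.1136	effort: 0.0000 0.0000 0.0000 0.0000
step 33	q: 1.7358 0.2193 0.7291 0.6967	w: 4.9785 1.9124 -0.5699 -3.9939	tcp: -0.7097 -0.6836 0.0762	effort: 0.0000 0.0000 0.0000 0.0000
step 34	q: 1.7859 0.2383 0.7220 0.6544	w: 5.0398 1.8861 -0.8468 -4.4610	tcp: -0.7104 -0.6907 0.0370	effort: 0.0000 0.0000 0.0000 0.0000
step 35	q: 1.8365 0.2569 0.7120 0.6075	w: 5.0870 1.8438 -1.1620 -4.9168	tcp: -0.7101 -0.6971 -0.0040	effort: 0.0000 0.0000 0.0000 0.0000
step 36	q: 1.8876 0.2751 0.6986 0.5561	w: 5.1193 1.7850 -1.5262 -5.3476	tcp: -0.7087 -0.7024 -0.0468	effort: 0.0000 0.0000 0.0000 0.0000
step 37	q: 1.9389 0.2926 0.6813 0.5007	w: 5.1364 1.7096 -1.9523 -5.7364	tcp: -0.7059 -0.7065 -0.0914	effort: 0.0000 0.0000 0.0000 0.0000
step 38	q: 1.9903 0.3092 0.6593 0.4416	w: 5.1380 1.6177 -2.4551 -6.0626	tcp: -0.7017 -0.7090 -0.1378	effort: 0.0000 0.0000 0.0000 0.0000
step 39	q: 2.0416 0.3249 0.6319 0.3797	w: 5.1245 1.5092 -3.0492 -6.3027	tcp: -0.6958 -0.7097 -0.1857	effort: 0.0000 0.0000 0.0000 0.0000
step 40	q: 2.0927 0.3393 0.5980 0.3159	w: 5.0966 1.3840 -3.7465 -6.4311	tcp: -0.6881 -0.7082 -0.2351	effort: 0.0000 0.0000 0.0000 0.0000
step 41	q: 2.1435 0.3525 0.5566 0.2515	w: 5.0562 1.2414 -4.5502 -6.4231	tcp: -0.6785 -0.7043 -0.2857	effort: 0.0000 0.0000 0.0000 0.0000
step 42	q: 2.1938 0.3641 0.5067 0.1880	w: 5.0057 1.0806 -5.4491 -6.2586	tcp: -0.6668 -0.6977 -0.3370	effort: 0.0000 0.0000 0.0000 0.0000
step 43	q: 2.2436 0.3740 0.4474 0.1269	w: 4.9493 0.9012 -6.4097 -5.9270	tcp: -0.6530 -0.6881 -0.3888	effort: 0.0000 0.0000 0.0000 0.0000
step 44	q: 2.2928 0.3821 0.3785 0.0700	w: 4.8925 0.7048 -7.3730 -5.4315	tcp: -0.6370 -0.6753 -0.4405
any joint saturated: no


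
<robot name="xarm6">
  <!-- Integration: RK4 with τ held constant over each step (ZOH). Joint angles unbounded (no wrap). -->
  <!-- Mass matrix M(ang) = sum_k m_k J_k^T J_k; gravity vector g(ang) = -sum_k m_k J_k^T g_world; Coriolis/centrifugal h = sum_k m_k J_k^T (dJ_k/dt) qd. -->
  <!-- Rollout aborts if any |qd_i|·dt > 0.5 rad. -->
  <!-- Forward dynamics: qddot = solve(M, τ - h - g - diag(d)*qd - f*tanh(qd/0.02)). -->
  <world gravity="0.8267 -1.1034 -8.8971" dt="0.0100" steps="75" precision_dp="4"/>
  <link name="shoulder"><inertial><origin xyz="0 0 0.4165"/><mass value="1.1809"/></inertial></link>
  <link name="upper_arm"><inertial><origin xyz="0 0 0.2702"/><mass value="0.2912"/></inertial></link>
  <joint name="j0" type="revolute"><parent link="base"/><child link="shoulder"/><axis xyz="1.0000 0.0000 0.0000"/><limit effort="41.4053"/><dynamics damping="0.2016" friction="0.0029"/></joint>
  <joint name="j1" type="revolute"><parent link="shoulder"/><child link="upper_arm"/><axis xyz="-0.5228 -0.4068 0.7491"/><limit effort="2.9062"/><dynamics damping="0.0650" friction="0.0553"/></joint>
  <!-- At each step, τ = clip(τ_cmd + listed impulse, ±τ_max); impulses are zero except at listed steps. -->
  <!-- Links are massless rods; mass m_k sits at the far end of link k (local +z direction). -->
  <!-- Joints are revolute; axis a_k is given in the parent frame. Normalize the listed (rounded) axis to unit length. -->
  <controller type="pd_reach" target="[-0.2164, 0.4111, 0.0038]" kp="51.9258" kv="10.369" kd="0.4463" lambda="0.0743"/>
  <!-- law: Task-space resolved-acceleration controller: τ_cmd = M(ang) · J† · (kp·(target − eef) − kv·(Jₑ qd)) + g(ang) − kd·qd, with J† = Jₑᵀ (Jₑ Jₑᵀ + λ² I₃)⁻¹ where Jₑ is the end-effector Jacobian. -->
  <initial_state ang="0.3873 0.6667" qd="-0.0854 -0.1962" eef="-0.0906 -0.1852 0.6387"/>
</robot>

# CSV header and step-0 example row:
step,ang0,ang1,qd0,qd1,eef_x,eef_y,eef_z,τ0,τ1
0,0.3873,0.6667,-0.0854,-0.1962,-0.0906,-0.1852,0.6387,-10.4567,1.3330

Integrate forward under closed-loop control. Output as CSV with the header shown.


step,ang0,ang1,qd0,qd1,eef_x,eef_y,eef_z,τ0,τ1
1,0.3855,0.6707,-0.2675,0.9684,-0.0912,-0.1838,0.6388,-9.5709,0.6898
2,0.3819,0.6825,-0.4537,1.3721,-0.0930,-0.1805,0.6389,-8.8348,0.4455
3,0.3765,0.6969,-0.6286,1.5217,-0.0952,-0.1759,0.6392,-8.1986,0.3364
4,0.3694,0.7124,-0.7887,1.5788,-0.0976,-0.1701,0.6396,-7.6386,0.2781
5,0.3608,0.7283,-0.9343,1.6009,-0.1000,-0.1634,0.6402,-7.1405,0.2400
6,0.3508,0.7443,-1.0667,1.6086,-0.1025,-0.1558,0.6408,-6.6941,0.2112
7,0.3396,0.7604,-1.1874,1.6094,-0.1049,-0.1474,0.6416,-6.2913,0.1873
8,0.3271,0.7765,-1.2977,1.6064,-0.1074,-0.1383,0.6423,-5.9253,0.1665
9,0.3136,0.7925,-1.3991,1.6005,-0.1098,-0.1286,0.6431,-5.5903,0.1480
10,0.2992,0.8085,-1.4925,1.5924,-0.1122,-0.1183,0.6437,-5.2814,0.1314
11,0.2838,0.8244,-1.5789,1.5823,-0.1147,-0.1075,0.6443,-4.9942,0.1162
12,0.2676,0.8401,-1.6593,1.5704,-0.1171,-0.0961,0.6448,-4.7249,0.1024
13,0.2507,0.8557,-1.7341,1.5569,-0.1194,-0.0844,0.6451,-4.4703,0.0896
14,0.2330,0.8712,-1.8041,1.5418,-0.1218,-0.0722,0.6452,-4.2275,0.0779
15,0.2146,0.8866,-1.8697,1.5253,-0.1241,-0.0596,0.6452,-3.9942,0.0671
16,0.1956,0.9017,-1.9313,1.5073,-0.1264,-0.0467,0.6449,-3.7683,0.0571
17,0.1760,0.9167,-1.9893,1.4881,-0.1287,-0.0335,0.6444,-3.5479,0.0478
18,0.1559,0.9315,-2.0440,1.4676,-0.1309,-0.0200,0.6436,-3.3315,0.0393
19,0.1352,0.9460,-2.0955,1.4460,-0.1331,-0.0062,0.6425,-3.1179,0.0314
20,0.1140,0.9604,-2.1441,1.4233,-0.1352,0.0077,0.6411,-2.9059,0.0242
21,0.0923,0.9745,-2.1898,1.3995,-0.1373,0.0219,0.6395,-2.6947,0.0175
22,0.0702,0.9884,-2.2329,1.3749,-0.1394,0.0363,0.6375,-2.4834,0.0115
23,0.0477,1.0020,-2.2734,1.3494,-0.1414,0.0508,0.6351,-2.2715,0.0061
24,0.0247,1.0153,-2.3114,1.3231,-0.1434,0.0655,0.6325,-2.0586,0.0013
25,0.0015,1.0284,-2.3468,1.2961,-0.1453,0.0802,0.6294,-1.8442,-0.0030
26,-0.0222,1.0413,-2.3797,1.2685,-0.1472,0.0951,0.6261,-1.6282,-0.0067
27,-0.0461,1.0538,-2.4102,1.2403,-0.1491,0.1100,0.6223,-1.4104,-0.0098
28,-0.0704,1.0661,-2.4381,1.2118,-0.1509,0.1249,0.6182,-1.1907,-0.0124
29,-0.0949,1.0780,-2.4636,1.1828,-0.1526,0.1398,0.6137,-0.9692,-0.0145
30,-0.1196,1.0897,-2.4866,1.1536,-0.1543,0.1547,0.6089,-0.7460,-0.0161
31,-0.1446,1.1011,-2.5070,1.1243,-0.1559,0.1696,0.6037,-0.5212,-0.0171
32,-0.1697,1.1122,-2.5249,1.0949,-0.1575,0.1844,0.5981,-0.2950,-0.0177
33,-0.1950,1.1230,-2.5402,1.0655,-0.1591,0.1992,0.5921,-0.0678,-0.0177
34,-0.2205,1.1335,-2.5529,1.0361,-0.1606,0.2138,0.5858,0.1602,-0.0174
35,-0.2461,1.1437,-2.5630,1.0070,-0.1620,0.2283,0.5791,0.3887,-0.0165
36,-0.2717,1.1537,-2.5706,0.9782,-0.1634,0.2426,0.5720,0.6171,-0.0153
37,-0.2975,1.1633,-2.5755,0.9497,-0.1648,0.2568,0.5647,0.8452,-0.0137
38,-0.3232,1.1726,-2.5778,0.9216,-0.1661,0.2707,0.5570,1.0725,-0.0117
39,-0.3490,1.1817,-2.5775,0.8941,-0.1674,0.2845,0.5489,1.2986,-0.0094
40,-0.3748,1.1905,-2.5746,0.8671,-0.1686,0.2980,0.5406,1.5229,-0.0067
41,-0.4005,1.1991,-2.5692,0.8408,-0.1698,0.3112,0.5320,1.7451,-0.0038
42,-0.4261,1.2074,-2.5612,0.8152,-0.1709,0.3242,0.5231,1.9646,-0.0006
43,-0.4517,1.2154,-2.5508,0.7903,-0.1720,0.3368,0.5139,2.1811,0.0029
44,-0.4771,1.2232,-2.5379,0.7663,-0.1731,0.3492,0.5045,2.3941,0.0066
45,-0.5024,1.2307,-2.5226,0.7430,-0.1741,0.3613,0.4949,2.6031,0.0104
46,-0.5276,1.2380,-2.5050,0.7207,-0.1751,0.3730,0.4850,2.8078,0.0144
47,-0.5525,1.2451,-2.4852,0.6992,-0.1761,0.3843,0.4750,3.0077,0.0186
48,-0.5772,1.2520,-2.4632,0.6786,-0.1770,0.3954,0.4649,3.2026,0.0229
49,-0.6018,1.2587,-2.4391,0.6590,-0.1779,0.4060,0.4545,3.3921,0.0273
50,-0.6260,1.2652,-2.4130,0.6403,-0.1788,0.4163,0.4441,3.5758,0.0317
51,-0.6500,1.2715,-2.3850,0.6226,-0.1797,0.4262,0.4336,3.7536,0.0363
52,-0.6737,1.2777,-2.3553,0.6058,-0.1805,0.4358,0.4229,3.9251,0.0409
53,-0.6971,1.2837,-2.3238,0.5899,-0.1813,0.4449,0.4123,4.0902,0.0455
54,-0.7202,1.2895,-2.2908,0.5749,-0.1820,0.4537,0.4015,4.2488,0.0501
55,-0.7429,1.2952,-2.2562,0.5609,-0.1828,0.4621,0.3908,4.4007,0.0547
56,-0.7653,1.3007,-2.2204,0.5477,-0.1835,0.4701,0.3801,4.5457,0.0593
57,-0.7873,1.3061,-2.1833,0.5353,-0.1842,0.4778,0.3693,4.6839,0.0640
58,-0.8089,1.3114,-2.1451,0.5238,-0.1849,0.4851,0.3587,4.8153,0.0685
59,-0.8302,1.3166,-2.1058,0.5131,-0.1856,0.4920,0.3480,4.9397,0.0731
60,-0.8510,1.3217,-2.0657,0.5031,-0.1863,0.4985,0.3375,5.0574,0.0776
61,-0.8715,1.3267,-2.0248,0.4939,-0.1869,0.5048,0.3270,5.1682,0.0821
62,-0.8915,1.3316,-1.9833,0.4854,-0.1875,0.5106,0.3167,5.2724,0.0865
63,-0.9111,1.3364,-1.9412,0.4775,-0.1882,0.5162,0.3064,5.3700,0.0909
64,-0.9303,1.3411,-1.8987,0.4702,-0.1888,0.5214,0.2963,5.4612,0.0952
65,-0.9491,1.3458,-1.8558,0.4636,-0.1894,0.5263,0.2864,5.5462,0.0994
66,-0.9674,1.3504,-1.8127,0.4574,-0.1899,0.5309,0.2765,5.6250,0.1036
67,-0.9854,1.3550,-1.7694,0.4518,-0.1905,0.5352,0.2669,5.6980,0.1078
68,-1.0028,1.3594,-1.7261,0.4467,-0.1911,0.5392,0.2574,5.7652,0.1118
69,-1.0199,1.3639,-1.6828,0.4420,-0.1917,0.5429,0.2481,5.8270,0.1158
70,-1.0365,1.3683,-1.6397,0.4378,-0.1922,0.5464,0.2390,5.8834,0.1198
71,-1.0527,1.3727,-1.5967,0.4339,-0.1928,0.5497,0.2301,5.9349,0.1237
72,-1.0684,1.3770,-1.5540,0.4303,-0.1933,0.5527,0.2213,5.9816,0.1275
73,-1.0837,1.3813,-1.5117,0.4271,-0.1938,0.5555,0.2128,6.0236,0.1313
74,-1.0987,1.3855,-1.4698,0.4242,-0.1944,0.5580,0.2045,6.0614,0.1350
75,-1.1131,1.3898,-1.4284,0.4215,-0.1949,0.5604,0.1964,,


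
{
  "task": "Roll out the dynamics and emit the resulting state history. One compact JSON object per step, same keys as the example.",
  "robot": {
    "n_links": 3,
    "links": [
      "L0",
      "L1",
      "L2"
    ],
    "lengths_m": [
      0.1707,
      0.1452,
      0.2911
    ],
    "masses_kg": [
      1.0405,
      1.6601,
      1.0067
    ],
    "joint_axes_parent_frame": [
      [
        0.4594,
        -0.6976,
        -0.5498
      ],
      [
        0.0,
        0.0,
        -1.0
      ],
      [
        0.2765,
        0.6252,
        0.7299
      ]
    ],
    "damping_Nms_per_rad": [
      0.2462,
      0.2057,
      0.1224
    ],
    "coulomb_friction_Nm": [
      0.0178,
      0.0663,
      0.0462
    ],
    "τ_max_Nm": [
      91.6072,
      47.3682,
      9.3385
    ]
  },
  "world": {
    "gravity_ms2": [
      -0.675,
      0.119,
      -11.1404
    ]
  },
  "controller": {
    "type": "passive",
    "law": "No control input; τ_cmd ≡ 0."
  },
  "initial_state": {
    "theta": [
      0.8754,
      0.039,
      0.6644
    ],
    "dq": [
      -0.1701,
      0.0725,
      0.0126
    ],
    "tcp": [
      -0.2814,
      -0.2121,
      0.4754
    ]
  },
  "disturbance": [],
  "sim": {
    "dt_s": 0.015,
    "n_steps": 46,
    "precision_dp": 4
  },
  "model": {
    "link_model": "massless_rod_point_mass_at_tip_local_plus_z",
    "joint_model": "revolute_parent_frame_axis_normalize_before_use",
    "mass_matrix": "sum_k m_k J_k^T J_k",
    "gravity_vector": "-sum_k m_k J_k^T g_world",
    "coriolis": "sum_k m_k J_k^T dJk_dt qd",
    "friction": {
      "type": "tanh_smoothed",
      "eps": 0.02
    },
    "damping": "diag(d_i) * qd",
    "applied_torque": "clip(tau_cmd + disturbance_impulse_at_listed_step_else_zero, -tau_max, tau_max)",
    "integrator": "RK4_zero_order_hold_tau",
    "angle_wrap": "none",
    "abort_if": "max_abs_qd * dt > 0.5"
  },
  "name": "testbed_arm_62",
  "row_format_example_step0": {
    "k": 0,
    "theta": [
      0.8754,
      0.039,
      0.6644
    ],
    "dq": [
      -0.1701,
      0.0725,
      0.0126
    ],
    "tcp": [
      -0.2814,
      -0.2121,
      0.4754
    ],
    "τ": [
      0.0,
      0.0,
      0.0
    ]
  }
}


{"k":1,"theta":[0.8767,0.0361,0.671],"dq":[0.3327,-0.3776,0.8436],"tcp":[-0.2807,-0.2124,0.4753],"\u03c4":[0.0,0.0,0.0]}
{"k":2,"theta":[0.8852,0.0287,0.6893],"dq":[0.7853,-0.571,1.5744],"tcp":[-0.2806,-0.2135,0.4738],"\u03c4":[0.0,0.0,0.0]}
{"k":3,"theta":[0.9002,0.0198,0.718],"dq":[1.2106,-0.6027,2.2466],"tcp":[-0.2814,-0.2154,0.4708],"\u03c4":[0.0,0.0,0.0]}
{"k":4,"theta":[0.9214,0.0112,0.7565],"dq":[1.619,-0.5213,2.8772],"tcp":[-0.2831,-0.218,0.4662],"\u03c4":[0.0,0.0,0.0]}
{"k":5,"theta":[0.9487,0.0045,0.8041],"dq":[2.0159,-0.3601,3.4733],"tcp":[-0.2858,-0.2212,0.4599],"\u03c4":[0.0,0.0,0.0]}
{"k":6,"theta":[0.9818,0.0007,0.8605],"dq":[2.4035,-0.1405,4.0345],"tcp":[-0.2893,-0.2249,0.452],"\u03c4":[0.0,0.0,0.0]}
{"k":7,"theta":[1.0208,0.0004,0.925],"dq":[2.7867,0.096,4.5592],"tcp":[-0.2939,-0.2289,0.4422],"\u03c4":[0.0,0.0,0.0]}
{"k":8,"theta":[1.0654,0.0035,0.9971],"dq":[3.1691,0.319,5.0401],"tcp":[-0.2994,-0.2329,0.4305],"\u03c4":[0.0,0.0,0.0]}
{"k":9,"theta":[1.1157,0.0103,1.0759],"dq":[3.535,0.5968,5.4537],"tcp":[-0.3059,-0.2367,0.4168],"\u03c4":[0.0,0.0,0.0]}
{"k":10,"theta":[1.1714,0.0215,1.1603],"dq":[3.8835,0.909,5.7866],"tcp":[-0.3134,-0.2401,0.4011],"\u03c4":[0.0,0.0,0.0]}
{"k":11,"theta":[1.2322,0.0376,1.249],"dq":[4.2136,1.2386,6.0234],"tcp":[-0.3221,-0.243,0.3833],"\u03c4":[0.0,0.0,0.0]}
{"k":12,"theta":[1.2977,0.0587,1.3404],"dq":[4.5238,1.5702,6.147],"tcp":[-0.3318,-0.2452,0.3631],"\u03c4":[0.0,0.0,0.0]}
{"k":13,"theta":[1.3678,0.0847,1.4327],"dq":[4.8121,1.8885,6.1382],"tcp":[-0.3428,-0.2466,0.3406],"\u03c4":[0.0,0.0,0.0]}
{"k":14,"theta":[1.442,0.1152,1.5238],"dq":[5.0763,2.177,5.9756],"tcp":[-0.355,-0.2468,0.3157],"\u03c4":[0.0,0.0,0.0]}
{"k":15,"theta":[1.5199,0.1497,1.6111],"dq":[5.3131,2.4183,5.6357],"tcp":[-0.3683,-0.2458,0.2881],"\u03c4":[0.0,0.0,0.0]}
{"k":16,"theta":[1.6012,0.1874,1.6918],"dq":[5.5186,2.5946,5.0956],"tcp":[-0.3828,-0.2432,0.2579],"\u03c4":[0.0,0.0,0.0]}
{"k":17,"theta":[1.6853,0.2272,1.7629],"dq":[5.6877,2.692,4.3378],"tcp":[-0.3982,-0.2388,0.2248],"\u03c4":[0.0,0.0,0.0]}
{"k":18,"theta":[1.7716,0.2678,1.8209],"dq":[5.815,2.7059,3.3578],"tcp":[-0.4144,-0.2322,0.1887],"\u03c4":[0.0,0.0,0.0]}
{"k":19,"theta":[1.8595,0.308,1.8626],"dq":[5.8941,2.6483,2.173],"tcp":[-0.431,-0.223,0.1494],"\u03c4":[0.0,0.0,0.0]}
{"k":20,"theta":[1.9482,0.347,1.8852],"dq":[5.919,2.553,0.8283],"tcp":[-0.4473,-0.2108,0.1068],"\u03c4":[0.0,0.0,0.0]}
{"k":21,"theta":[2.0368,0.3847,1.887],"dq":[5.8864,2.4806,-0.5896],"tcp":[-0.4627,-0.1949,0.061],"\u03c4":[0.0,0.0,0.0]}
{"k":22,"theta":[2.1245,0.422,1.868],"dq":[5.8023,2.5132,-1.9424],"tcp":[-0.476,-0.1749,0.0121],"\u03c4":[0.0,0.0,0.0]}
{"k":23,"theta":[2.2105,0.4608,1.829],"dq":[5.6532,2.6869,-3.2361],"tcp":[-0.4863,-0.15,-0.0395],"\u03c4":[0.0,0.0,0.0]}
{"k":24,"theta":[2.2938,0.5036,1.7716],"dq":[5.4463,3.0637,-4.3815],"tcp":[-0.4923,-0.1199,-0.0929],"\u03c4":[0.0,0.0,0.0]}
{"k":25,"theta":[2.3737,0.5539,1.6988],"dq":[5.2015,3.6876,-5.2847],"tcp":[-0.4928,-0.084,-0.147],"\u03c4":[0.0,0.0,0.0]}
{"k":26,"theta":[2.4499,0.6155,1.6148],"dq":[4.9564,4.5594,-5.8487],"tcp":[-0.4868,-0.0422,-0.2],"\u03c4":[0.0,0.0,0.0]}
{"k":27,"theta":[2.5227,0.6916,1.5254],"dq":[4.7688,5.5941,-5.9927],"tcp":[-0.4732,0.0053,-0.2499],"\u03c4":[0.0,0.0,0.0]}
{"k":28,"theta":[2.5936,0.7831,1.4372],"dq":[4.7091,6.5782,-5.7055],"tcp":[-0.4516,0.0577,-0.2944],"\u03c4":[0.0,0.0,0.0]}
{"k":29,"theta":[2.6649,0.8871,1.3558],"dq":[4.8333,7.1949,-5.1068],"tcp":[-0.4222,0.1134,-0.3313],"\u03c4":[0.0,0.0,0.0]}
{"k":30,"theta":[2.7395,0.9957,1.2843],"dq":[5.1465,7.1799,-4.4356],"tcp":[-0.3858,0.1706,-0.3589],"\u03c4":[0.0,0.0,0.0]}
{"k":31,"theta":[2.8199,1.0991,1.222],"dq":[5.5902,6.5037,-3.9167],"tcp":[-0.3439,0.2272,-0.3768],"\u03c4":[0.0,0.0,0.0]}
{"k":32,"theta":[2.9074,1.1885,1.1656],"dq":[6.0721,5.3763,-3.6276],"tcp":[-0.298,0.2813,-0.3853],"\u03c4":[0.0,0.0,0.0]}
{"k":33,"theta":[3.0019,1.2596,1.1123],"dq":[6.5082,4.0855,-3.4997],"tcp":[-0.2495,0.3314,-0.3853],"\u03c4":[0.0,0.0,0.0]}
{"k":34,"theta":[3.1022,1.3115,1.0605],"dq":[6.8445,2.8584,-3.4092],"tcp":[-0.1995,0.3766,-0.378],"\u03c4":[0.0,0.0,0.0]}
{"k":35,"theta":[3.2066,1.3463,1.0104],"dq":[7.0559,1.8241,-3.2527],"tcp":[-0.1489,0.4161,-0.3645],"\u03c4":[0.0,0.0,0.0]}
{"k":36,"theta":[3.3132,1.3674,0.9635],"dq":[7.1386,1.0342,-2.9746],"tcp":[-0.0985,0.4498,-0.3458],"\u03c4":[0.0,0.0,0.0]}
{"k":37,"theta":[3.4201,1.3786,0.9218],"dq":[7.1017,0.4907,-2.5632],"tcp":[-0.0488,0.4773,-0.3229],"\u03c4":[0.0,0.0,0.0]}
{"k":38,"theta":[3.5257,1.3832,0.8872],"dq":[6.9617,0.1673,-2.0376],"tcp":[-0.0006,0.4987,-0.2968],"\u03c4":[0.0,0.0,0.0]}
{"k":39,"theta":[3.6286,1.3845,0.8611],"dq":[6.7367,0.0304,-1.43],"tcp":[0.0457,0.5143,-0.2683],"\u03c4":[0.0,0.0,0.0]}
{"k":40,"theta":[3.7275,1.385,0.8445],"dq":[6.4349,0.0956,-0.761],"tcp":[0.0897,0.5242,-0.2382],"\u03c4":[0.0,0.0,0.0]}
{"k":41,"theta":[3.8216,1.3866,0.8379],"dq":[6.107,0.14,-0.1188],"tcp":[0.131,0.5291,-0.2072],"\u03c4":[0.0,0.0,0.0]}
{"k":42,"theta":[3.9106,1.3892,0.8406],"dq":[5.752,0.2115,0.4671],"tcp":[0.1692,0.5293,-0.1762],"\u03c4":[0.0,0.0,0.0]}
{"k":43,"theta":[3.994,1.3933,0.8518],"dq":[5.3714,0.3352,1.0181],"tcp":[0.2043,0.5255,-0.1456],"\u03c4":[0.0,0.0,0.0]}
{"k":44,"theta":[4.0716,1.3995,0.871],"dq":[4.9736,0.494,1.5302],"tcp":[0.2362,0.5183,-0.116],"\u03c4":[0.0,0.0,0.0]}
{"k":45,"theta":[4.1432,1.4082,0.8975],"dq":[4.566,0.6705,1.9977],"tcp":[0.2647,0.5082,-0.0879],"\u03c4":[0.0,0.0,0.0]}
{"k":46,"theta":[4.2086,1.4196,0.9307],"dq":[4.154,0.8536,2.4202],"tcp":[0.2901,0.4959,-0.0616]}
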